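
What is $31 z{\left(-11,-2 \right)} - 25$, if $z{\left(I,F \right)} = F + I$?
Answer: $-428$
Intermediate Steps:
$31 z{\left(-11,-2 \right)} - 25 = 31 \left(-2 - 11\right) - 25 = 31 \left(-13\right) - 25 = -403 - 25 = -428$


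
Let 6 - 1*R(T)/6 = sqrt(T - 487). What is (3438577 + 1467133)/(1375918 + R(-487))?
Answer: 337501564867/94662472259 + 1471713*I*sqrt(974)/94662472259 ≈ 3.5653 + 0.0004852*I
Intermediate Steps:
R(T) = 36 - 6*sqrt(-487 + T) (R(T) = 36 - 6*sqrt(T - 487) = 36 - 6*sqrt(-487 + T))
(3438577 + 1467133)/(1375918 + R(-487)) = (3438577 + 1467133)/(1375918 + (36 - 6*sqrt(-487 - 487))) = 4905710/(1375918 + (36 - 6*I*sqrt(974))) = 4905710/(1375954 - 6*I*sqrt(974))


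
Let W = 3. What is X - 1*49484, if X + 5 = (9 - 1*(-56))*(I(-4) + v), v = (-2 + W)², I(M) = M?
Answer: -49684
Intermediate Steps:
v = 1 (v = (-2 + 3)² = 1² = 1)
X = -200 (X = -5 + (9 - 1*(-56))*(-4 + 1) = -5 + (9 + 56)*(-3) = -5 + 65*(-3) = -5 - 195 = -200)
X - 1*49484 = -200 - 1*49484 = -200 - 49484 = -49684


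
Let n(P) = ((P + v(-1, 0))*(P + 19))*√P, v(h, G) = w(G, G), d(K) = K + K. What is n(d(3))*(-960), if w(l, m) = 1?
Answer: -168000*√6 ≈ -4.1151e+5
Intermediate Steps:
d(K) = 2*K
v(h, G) = 1
n(P) = √P*(1 + P)*(19 + P) (n(P) = ((P + 1)*(P + 19))*√P = ((1 + P)*(19 + P))*√P = √P*(1 + P)*(19 + P))
n(d(3))*(-960) = (√(2*3)*(19 + (2*3)² + 20*(2*3)))*(-960) = (√6*(19 + 6² + 20*6))*(-960) = (√6*(19 + 36 + 120))*(-960) = (√6*175)*(-960) = (175*√6)*(-960) = -168000*√6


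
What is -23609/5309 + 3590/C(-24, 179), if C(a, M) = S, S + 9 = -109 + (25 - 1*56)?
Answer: -22577051/791041 ≈ -28.541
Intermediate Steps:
S = -149 (S = -9 + (-109 + (25 - 1*56)) = -9 + (-109 + (25 - 56)) = -9 + (-109 - 31) = -9 - 140 = -149)
C(a, M) = -149
-23609/5309 + 3590/C(-24, 179) = -23609/5309 + 3590/(-149) = -23609*1/5309 + 3590*(-1/149) = -23609/5309 - 3590/149 = -22577051/791041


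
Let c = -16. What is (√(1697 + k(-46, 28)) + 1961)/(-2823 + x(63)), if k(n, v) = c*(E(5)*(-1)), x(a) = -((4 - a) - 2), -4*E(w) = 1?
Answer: -1961/2762 - √1693/2762 ≈ -0.72489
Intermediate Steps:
E(w) = -¼ (E(w) = -¼*1 = -¼)
x(a) = -2 + a (x(a) = -(2 - a) = -2 + a)
k(n, v) = -4 (k(n, v) = -(-4)*(-1) = -16*¼ = -4)
(√(1697 + k(-46, 28)) + 1961)/(-2823 + x(63)) = (√(1697 - 4) + 1961)/(-2823 + (-2 + 63)) = (√1693 + 1961)/(-2823 + 61) = (1961 + √1693)/(-2762) = (1961 + √1693)*(-1/2762) = -1961/2762 - √1693/2762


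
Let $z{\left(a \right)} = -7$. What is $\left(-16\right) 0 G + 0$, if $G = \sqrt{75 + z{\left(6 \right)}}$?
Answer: $0$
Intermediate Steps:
$G = 2 \sqrt{17}$ ($G = \sqrt{75 - 7} = \sqrt{68} = 2 \sqrt{17} \approx 8.2462$)
$\left(-16\right) 0 G + 0 = \left(-16\right) 0 \cdot 2 \sqrt{17} + 0 = 0 \cdot 2 \sqrt{17} + 0 = 0 + 0 = 0$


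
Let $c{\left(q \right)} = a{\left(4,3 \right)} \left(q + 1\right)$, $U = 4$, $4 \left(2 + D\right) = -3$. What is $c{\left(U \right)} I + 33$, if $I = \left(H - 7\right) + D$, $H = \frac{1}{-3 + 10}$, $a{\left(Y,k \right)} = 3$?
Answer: $- \frac{3111}{28} \approx -111.11$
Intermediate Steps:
$D = - \frac{11}{4}$ ($D = -2 + \frac{1}{4} \left(-3\right) = -2 - \frac{3}{4} = - \frac{11}{4} \approx -2.75$)
$H = \frac{1}{7} \approx 0.14286$
$I = - \frac{269}{28}$ ($I = \left(\frac{1}{7} - 7\right) - \frac{11}{4} = - \frac{48}{7} - \frac{11}{4} = - \frac{269}{28} \approx -9.6071$)
$c{\left(q \right)} = 3 + 3 q$ ($c{\left(q \right)} = 3 \left(q + 1\right) = 3 \left(1 + q\right) = 3 + 3 q$)
$c{\left(U \right)} I + 33 = \left(3 + 3 \cdot 4\right) \left(- \frac{269}{28}\right) + 33 = \left(3 + 12\right) \left(- \frac{269}{28}\right) + 33 = 15 \left(- \frac{269}{28}\right) + 33 = - \frac{4035}{28} + 33 = - \frac{3111}{28}$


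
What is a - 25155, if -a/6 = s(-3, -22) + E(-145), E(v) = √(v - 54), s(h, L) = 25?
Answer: -25305 - 6*I*√199 ≈ -25305.0 - 84.64*I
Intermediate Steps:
E(v) = √(-54 + v)
a = -150 - 6*I*√199 (a = -6*(25 + √(-54 - 145)) = -6*(25 + √(-199)) = -6*(25 + I*√199) = -150 - 6*I*√199 ≈ -150.0 - 84.64*I)
a - 25155 = (-150 - 6*I*√199) - 25155 = -25305 - 6*I*√199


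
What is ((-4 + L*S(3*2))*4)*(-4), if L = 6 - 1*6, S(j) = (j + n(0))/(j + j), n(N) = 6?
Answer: 64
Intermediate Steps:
S(j) = (6 + j)/(2*j) (S(j) = (j + 6)/(j + j) = (6 + j)/((2*j)) = (6 + j)*(1/(2*j)) = (6 + j)/(2*j))
L = 0 (L = 6 - 6 = 0)
((-4 + L*S(3*2))*4)*(-4) = ((-4 + 0*((6 + 3*2)/(2*((3*2)))))*4)*(-4) = ((-4 + 0*((½)*(6 + 6)/6))*4)*(-4) = ((-4 + 0*((½)*(⅙)*12))*4)*(-4) = ((-4 + 0*1)*4)*(-4) = ((-4 + 0)*4)*(-4) = -4*4*(-4) = -16*(-4) = 64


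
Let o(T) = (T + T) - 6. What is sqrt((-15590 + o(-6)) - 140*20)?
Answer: 2*I*sqrt(4602) ≈ 135.68*I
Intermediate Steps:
o(T) = -6 + 2*T (o(T) = 2*T - 6 = -6 + 2*T)
sqrt((-15590 + o(-6)) - 140*20) = sqrt((-15590 + (-6 + 2*(-6))) - 140*20) = sqrt((-15590 + (-6 - 12)) - 2800) = sqrt((-15590 - 18) - 2800) = sqrt(-15608 - 2800) = sqrt(-18408) = 2*I*sqrt(4602)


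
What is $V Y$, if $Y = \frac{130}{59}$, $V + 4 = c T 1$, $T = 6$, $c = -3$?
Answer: $- \frac{2860}{59} \approx -48.475$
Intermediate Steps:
$V = -22$ ($V = -4 + \left(-3\right) 6 \cdot 1 = -4 - 18 = -22$)
$Y = \frac{130}{59}$ ($Y = 130 \cdot \frac{1}{59} = \frac{130}{59} \approx 2.2034$)
$V Y = \left(-22\right) \frac{130}{59} = - \frac{2860}{59}$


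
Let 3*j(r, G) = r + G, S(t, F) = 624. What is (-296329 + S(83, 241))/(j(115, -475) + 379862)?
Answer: -295705/379742 ≈ -0.77870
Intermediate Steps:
j(r, G) = G/3 + r/3 (j(r, G) = (r + G)/3 = (G + r)/3 = G/3 + r/3)
(-296329 + S(83, 241))/(j(115, -475) + 379862) = (-296329 + 624)/(((⅓)*(-475) + (⅓)*115) + 379862) = -295705/((-475/3 + 115/3) + 379862) = -295705/(-120 + 379862) = -295705/379742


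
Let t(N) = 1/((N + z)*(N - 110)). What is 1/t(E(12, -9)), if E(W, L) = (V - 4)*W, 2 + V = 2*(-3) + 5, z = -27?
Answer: 21534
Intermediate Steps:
V = -3 (V = -2 + (2*(-3) + 5) = -2 + (-6 + 5) = -2 - 1 = -3)
E(W, L) = -7*W (E(W, L) = (-3 - 4)*W = -7*W)
t(N) = 1/((-110 + N)*(-27 + N)) (t(N) = 1/((N - 27)*(N - 110)) = 1/((-27 + N)*(-110 + N)) = 1/((-110 + N)*(-27 + N)))
1/t(E(12, -9)) = 1/(1/(2970 + (-7*12)² - (-959)*12)) = 1/(1/(2970 + (-84)² - 137*(-84))) = 1/(1/(2970 + 7056 + 11508)) = 1/(1/21534) = 21534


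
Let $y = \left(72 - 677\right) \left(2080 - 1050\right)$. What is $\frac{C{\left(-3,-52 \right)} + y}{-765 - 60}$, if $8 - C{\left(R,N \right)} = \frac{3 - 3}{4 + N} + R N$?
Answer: $\frac{207766}{275} \approx 755.51$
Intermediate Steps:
$y = -623150$ ($y = \left(-605\right) 1030 = -623150$)
$C{\left(R,N \right)} = 8 - N R$ ($C{\left(R,N \right)} = 8 - \left(\frac{3 - 3}{4 + N} + R N\right) = 8 - \left(\frac{0}{4 + N} + N R\right) = 8 - \left(0 + N R\right) = 8 - N R$)
$\frac{C{\left(-3,-52 \right)} + y}{-765 - 60} = \frac{\left(8 - \left(-52\right) \left(-3\right)\right) - 623150}{-765 - 60} = \frac{\left(8 - 156\right) - 623150}{-825} = \left(-148 - 623150\right) \left(- \frac{1}{825}\right) = \left(-623298\right) \left(- \frac{1}{825}\right) = \frac{207766}{275}$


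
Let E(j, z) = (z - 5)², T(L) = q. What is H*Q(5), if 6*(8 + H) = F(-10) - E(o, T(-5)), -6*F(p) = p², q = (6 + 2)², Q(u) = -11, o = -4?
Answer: 117007/18 ≈ 6500.4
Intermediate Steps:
q = 64 (q = 8² = 64)
F(p) = -p²/6
T(L) = 64
E(j, z) = (-5 + z)²
H = -10637/18 (H = -8 + (-⅙*(-10)² - (-5 + 64)²)/6 = -8 + (-⅙*100 - 1*59²)/6 = -8 + (-50/3 - 1*3481)/6 = -8 + (-50/3 - 3481)/6 = -8 + (⅙)*(-10493/3) = -8 - 10493/18 = -10637/18 ≈ -590.94)
H*Q(5) = -10637/18*(-11) = 117007/18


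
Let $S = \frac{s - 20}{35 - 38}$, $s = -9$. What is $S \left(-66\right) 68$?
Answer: $-43384$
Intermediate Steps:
$S = \frac{29}{3}$ ($S = \frac{-9 - 20}{35 - 38} = - \frac{29}{-3} = \left(-29\right) \left(- \frac{1}{3}\right) = \frac{29}{3} \approx 9.6667$)
$S \left(-66\right) 68 = \frac{29}{3} \left(-66\right) 68 = \left(-638\right) 68 = -43384$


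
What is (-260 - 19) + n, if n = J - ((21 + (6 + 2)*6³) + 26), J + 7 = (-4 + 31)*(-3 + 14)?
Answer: -1764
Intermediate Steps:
J = 290 (J = -7 + (-4 + 31)*(-3 + 14) = -7 + 27*11 = -7 + 297 = 290)
n = -1485 (n = 290 - ((21 + (6 + 2)*6³) + 26) = 290 - ((21 + 8*216) + 26) = 290 - ((21 + 1728) + 26) = 290 - (1749 + 26) = 290 - 1*1775 = 290 - 1775 = -1485)
(-260 - 19) + n = (-260 - 19) - 1485 = -279 - 1485 = -1764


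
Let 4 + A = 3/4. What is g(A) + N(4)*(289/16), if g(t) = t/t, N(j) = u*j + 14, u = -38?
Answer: -19933/8 ≈ -2491.6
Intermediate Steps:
A = -13/4 (A = -4 + 3/4 = -13/4 ≈ -3.2500)
N(j) = 14 - 38*j (N(j) = -38*j + 14 = 14 - 38*j)
g(t) = 1
g(A) + N(4)*(289/16) = 1 + (14 - 38*4)*(289/16) = 1 + (14 - 152)*(289*(1/16)) = 1 - 138*289/16 = 1 - 19941/8 = -19933/8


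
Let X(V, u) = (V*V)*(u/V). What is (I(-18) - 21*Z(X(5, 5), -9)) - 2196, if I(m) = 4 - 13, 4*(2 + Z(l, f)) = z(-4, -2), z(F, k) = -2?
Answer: -4305/2 ≈ -2152.5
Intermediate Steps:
X(V, u) = V*u (X(V, u) = V²*(u/V) = V*u)
Z(l, f) = -5/2 (Z(l, f) = -2 + (¼)*(-2) = -2 - ½ = -5/2)
I(m) = -9
(I(-18) - 21*Z(X(5, 5), -9)) - 2196 = (-9 - 21*(-5/2)) - 2196 = (-9 + 105/2) - 2196 = 87/2 - 2196 = -4305/2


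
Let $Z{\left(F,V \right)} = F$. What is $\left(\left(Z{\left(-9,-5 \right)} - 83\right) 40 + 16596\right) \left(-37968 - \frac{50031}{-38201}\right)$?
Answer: $- \frac{18732921275892}{38201} \approx -4.9038 \cdot 10^{8}$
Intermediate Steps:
$\left(\left(Z{\left(-9,-5 \right)} - 83\right) 40 + 16596\right) \left(-37968 - \frac{50031}{-38201}\right) = \left(\left(-9 - 83\right) 40 + 16596\right) \left(-37968 - \frac{50031}{-38201}\right) = \left(\left(-92\right) 40 + 16596\right) \left(-37968 - - \frac{50031}{38201}\right) = \left(-3680 + 16596\right) \left(-37968 + \frac{50031}{38201}\right) = 12916 \left(- \frac{1450365537}{38201}\right) = - \frac{18732921275892}{38201}$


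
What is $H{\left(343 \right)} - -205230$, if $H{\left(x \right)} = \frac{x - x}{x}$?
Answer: $205230$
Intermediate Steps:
$H{\left(x \right)} = 0$ ($H{\left(x \right)} = \frac{0}{x} = 0$)
$H{\left(343 \right)} - -205230 = 0 - -205230 = 0 + 205230 = 205230$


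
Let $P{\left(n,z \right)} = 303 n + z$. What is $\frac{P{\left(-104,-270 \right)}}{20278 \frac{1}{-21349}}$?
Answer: $\frac{339256959}{10139} \approx 33461.0$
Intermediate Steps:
$P{\left(n,z \right)} = z + 303 n$
$\frac{P{\left(-104,-270 \right)}}{20278 \frac{1}{-21349}} = \frac{-270 + 303 \left(-104\right)}{20278 \frac{1}{-21349}} = \frac{-270 - 31512}{20278 \left(- \frac{1}{21349}\right)} = - \frac{31782}{- \frac{20278}{21349}} = \left(-31782\right) \left(- \frac{21349}{20278}\right) = \frac{339256959}{10139}$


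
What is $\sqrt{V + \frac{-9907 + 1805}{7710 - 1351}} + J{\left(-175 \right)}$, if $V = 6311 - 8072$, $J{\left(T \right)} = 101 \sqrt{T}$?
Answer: $\frac{i \left(\sqrt{71260868059} + 3211295 \sqrt{7}\right)}{6359} \approx 1378.1 i$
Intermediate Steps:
$V = -1761$ ($V = 6311 - 8072 = -1761$)
$\sqrt{V + \frac{-9907 + 1805}{7710 - 1351}} + J{\left(-175 \right)} = \sqrt{-1761 + \frac{-9907 + 1805}{7710 - 1351}} + 101 \sqrt{-175} = \sqrt{-1761 - \frac{8102}{6359}} + 101 \cdot 5 i \sqrt{7} = \sqrt{-1761 - \frac{8102}{6359}} + 505 i \sqrt{7} = \sqrt{- \frac{11206301}{6359}} + 505 i \sqrt{7} = \frac{i \sqrt{71260868059}}{6359} + 505 i \sqrt{7} = 505 i \sqrt{7} + \frac{i \sqrt{71260868059}}{6359}$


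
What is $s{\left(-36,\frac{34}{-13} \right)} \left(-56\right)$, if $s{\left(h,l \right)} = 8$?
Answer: $-448$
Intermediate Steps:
$s{\left(-36,\frac{34}{-13} \right)} \left(-56\right) = 8 \left(-56\right) = -448$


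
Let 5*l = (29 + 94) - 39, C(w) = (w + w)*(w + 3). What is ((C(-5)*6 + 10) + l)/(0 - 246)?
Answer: -367/615 ≈ -0.59675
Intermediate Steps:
C(w) = 2*w*(3 + w) (C(w) = (2*w)*(3 + w) = 2*w*(3 + w))
l = 84/5 (l = ((29 + 94) - 39)/5 = (123 - 39)/5 = (1/5)*84 = 84/5 ≈ 16.800)
((C(-5)*6 + 10) + l)/(0 - 246) = (((2*(-5)*(3 - 5))*6 + 10) + 84/5)/(0 - 246) = (((2*(-5)*(-2))*6 + 10) + 84/5)/(-246) = ((20*6 + 10) + 84/5)*(-1/246) = ((120 + 10) + 84/5)*(-1/246) = (130 + 84/5)*(-1/246) = (734/5)*(-1/246) = -367/615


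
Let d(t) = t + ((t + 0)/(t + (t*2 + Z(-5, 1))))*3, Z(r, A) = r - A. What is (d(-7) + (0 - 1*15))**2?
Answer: 36481/81 ≈ 450.38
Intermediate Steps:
d(t) = t + 3*t/(-6 + 3*t) (d(t) = t + ((t + 0)/(t + (t*2 + (-5 - 1*1))))*3 = t + (t/(t + (2*t + (-5 - 1))))*3 = t + (t/(t + (2*t - 6)))*3 = t + (t/(t + (-6 + 2*t)))*3 = t + (t/(-6 + 3*t))*3 = t + 3*t/(-6 + 3*t))
(d(-7) + (0 - 1*15))**2 = (-7*(-1 - 7)/(-2 - 7) + (0 - 1*15))**2 = (-7*(-8)/(-9) + (0 - 15))**2 = (-7*(-1/9)*(-8) - 15)**2 = (-56/9 - 15)**2 = (-191/9)**2 = 36481/81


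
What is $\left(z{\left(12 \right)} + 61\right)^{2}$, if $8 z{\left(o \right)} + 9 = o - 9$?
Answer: $\frac{58081}{16} \approx 3630.1$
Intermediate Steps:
$z{\left(o \right)} = - \frac{9}{4} + \frac{o}{8}$ ($z{\left(o \right)} = - \frac{9}{8} + \frac{o - 9}{8} = - \frac{9}{8} + \frac{-9 + o}{8} = - \frac{9}{8} + \left(- \frac{9}{8} + \frac{o}{8}\right) = - \frac{9}{4} + \frac{o}{8}$)
$\left(z{\left(12 \right)} + 61\right)^{2} = \left(\left(- \frac{9}{4} + \frac{1}{8} \cdot 12\right) + 61\right)^{2} = \left(\left(- \frac{9}{4} + \frac{3}{2}\right) + 61\right)^{2} = \left(- \frac{3}{4} + 61\right)^{2} = \left(\frac{241}{4}\right)^{2} = \frac{58081}{16}$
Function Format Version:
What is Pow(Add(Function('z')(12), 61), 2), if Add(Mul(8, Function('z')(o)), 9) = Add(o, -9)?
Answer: Rational(58081, 16) ≈ 3630.1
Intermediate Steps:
Function('z')(o) = Add(Rational(-9, 4), Mul(Rational(1, 8), o)) (Function('z')(o) = Add(Rational(-9, 8), Mul(Rational(1, 8), Add(o, -9))) = Add(Rational(-9, 8), Mul(Rational(1, 8), Add(-9, o))) = Add(Rational(-9, 8), Add(Rational(-9, 8), Mul(Rational(1, 8), o))) = Add(Rational(-9, 4), Mul(Rational(1, 8), o)))
Pow(Add(Function('z')(12), 61), 2) = Pow(Add(Add(Rational(-9, 4), Mul(Rational(1, 8), 12)), 61), 2) = Pow(Add(Add(Rational(-9, 4), Rational(3, 2)), 61), 2) = Pow(Add(Rational(-3, 4), 61), 2) = Pow(Rational(241, 4), 2) = Rational(58081, 16)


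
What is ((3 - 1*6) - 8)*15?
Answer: -165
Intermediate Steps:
((3 - 1*6) - 8)*15 = ((3 - 6) - 8)*15 = (-3 - 8)*15 = -11*15 = -165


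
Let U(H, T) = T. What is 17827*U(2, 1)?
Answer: 17827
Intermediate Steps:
17827*U(2, 1) = 17827*1 = 17827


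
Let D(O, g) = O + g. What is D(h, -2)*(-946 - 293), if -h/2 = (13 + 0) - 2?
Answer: 29736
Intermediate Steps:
h = -22 (h = -2*((13 + 0) - 2) = -2*(13 - 2) = -2*11 = -22)
D(h, -2)*(-946 - 293) = (-22 - 2)*(-946 - 293) = -24*(-1239) = 29736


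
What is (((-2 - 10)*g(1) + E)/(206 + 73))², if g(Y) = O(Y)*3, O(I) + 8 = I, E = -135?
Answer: 169/961 ≈ 0.17586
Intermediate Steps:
O(I) = -8 + I
g(Y) = -24 + 3*Y (g(Y) = (-8 + Y)*3 = -24 + 3*Y)
(((-2 - 10)*g(1) + E)/(206 + 73))² = (((-2 - 10)*(-24 + 3*1) - 135)/(206 + 73))² = ((-12*(-24 + 3) - 135)/279)² = ((-12*(-21) - 135)*(1/279))² = ((252 - 135)*(1/279))² = (117*(1/279))² = (13/31)² = 169/961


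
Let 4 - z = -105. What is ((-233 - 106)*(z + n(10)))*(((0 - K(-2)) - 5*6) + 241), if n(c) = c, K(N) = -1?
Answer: -8552292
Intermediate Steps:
z = 109 (z = 4 - 1*(-105) = 4 + 105 = 109)
((-233 - 106)*(z + n(10)))*(((0 - K(-2)) - 5*6) + 241) = ((-233 - 106)*(109 + 10))*(((0 - 1*(-1)) - 5*6) + 241) = (-339*119)*(((0 + 1) - 30) + 241) = -40341*((1 - 30) + 241) = -40341*(-29 + 241) = -40341*212 = -8552292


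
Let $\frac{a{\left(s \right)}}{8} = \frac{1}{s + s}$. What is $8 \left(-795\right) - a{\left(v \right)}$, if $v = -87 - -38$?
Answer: $- \frac{311636}{49} \approx -6359.9$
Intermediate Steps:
$v = -49$ ($v = -87 + 38 = -49$)
$a{\left(s \right)} = \frac{4}{s}$ ($a{\left(s \right)} = \frac{8}{s + s} = \frac{8}{2 s} = 8 \frac{1}{2 s} = \frac{4}{s}$)
$8 \left(-795\right) - a{\left(v \right)} = 8 \left(-795\right) - \frac{4}{-49} = -6360 - 4 \left(- \frac{1}{49}\right) = -6360 - - \frac{4}{49} = -6360 + \frac{4}{49} = - \frac{311636}{49}$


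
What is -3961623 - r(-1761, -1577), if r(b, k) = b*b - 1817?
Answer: -7060927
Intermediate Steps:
r(b, k) = -1817 + b² (r(b, k) = b² - 1817 = -1817 + b²)
-3961623 - r(-1761, -1577) = -3961623 - (-1817 + (-1761)²) = -3961623 - (-1817 + 3101121) = -3961623 - 1*3099304 = -3961623 - 3099304 = -7060927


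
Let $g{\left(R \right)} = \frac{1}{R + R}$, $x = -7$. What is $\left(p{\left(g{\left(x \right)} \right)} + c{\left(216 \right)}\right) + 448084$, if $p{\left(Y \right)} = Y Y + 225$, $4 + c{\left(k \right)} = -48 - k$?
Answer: $\frac{87816037}{196} \approx 4.4804 \cdot 10^{5}$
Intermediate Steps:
$c{\left(k \right)} = -52 - k$ ($c{\left(k \right)} = -4 - \left(48 + k\right) = -52 - k$)
$g{\left(R \right)} = \frac{1}{2 R}$
$p{\left(Y \right)} = 225 + Y^{2}$ ($p{\left(Y \right)} = Y^{2} + 225 = 225 + Y^{2}$)
$\left(p{\left(g{\left(x \right)} \right)} + c{\left(216 \right)}\right) + 448084 = \left(\left(225 + \left(\frac{1}{2 \left(-7\right)}\right)^{2}\right) - 268\right) + 448084 = \left(\left(225 + \left(\frac{1}{2} \left(- \frac{1}{7}\right)\right)^{2}\right) - 268\right) + 448084 = \left(\left(225 + \left(- \frac{1}{14}\right)^{2}\right) - 268\right) + 448084 = \left(\left(225 + \frac{1}{196}\right) - 268\right) + 448084 = \left(\frac{44101}{196} - 268\right) + 448084 = - \frac{8427}{196} + 448084 = \frac{87816037}{196}$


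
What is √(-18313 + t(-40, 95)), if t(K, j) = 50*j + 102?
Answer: I*√13461 ≈ 116.02*I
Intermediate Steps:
t(K, j) = 102 + 50*j
√(-18313 + t(-40, 95)) = √(-18313 + (102 + 50*95)) = √(-18313 + (102 + 4750)) = √(-18313 + 4852) = √(-13461) = I*√13461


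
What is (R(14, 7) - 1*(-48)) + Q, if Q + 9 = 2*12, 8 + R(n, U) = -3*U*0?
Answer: 55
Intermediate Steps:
R(n, U) = -8 (R(n, U) = -8 - 3*U*0 = -8 + 0 = -8)
Q = 15 (Q = -9 + 2*12 = -9 + 24 = 15)
(R(14, 7) - 1*(-48)) + Q = (-8 - 1*(-48)) + 15 = (-8 + 48) + 15 = 40 + 15 = 55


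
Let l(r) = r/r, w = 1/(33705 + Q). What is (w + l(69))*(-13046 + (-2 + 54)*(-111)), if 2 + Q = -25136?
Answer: -161232624/8567 ≈ -18820.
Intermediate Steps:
Q = -25138 (Q = -2 - 25136 = -25138)
w = 1/8567 (w = 1/(33705 - 25138) = 1/8567 ≈ 0.00011673)
l(r) = 1
(w + l(69))*(-13046 + (-2 + 54)*(-111)) = (1/8567 + 1)*(-13046 + (-2 + 54)*(-111)) = 8568*(-13046 + 52*(-111))/8567 = 8568*(-13046 - 5772)/8567 = (8568/8567)*(-18818) = -161232624/8567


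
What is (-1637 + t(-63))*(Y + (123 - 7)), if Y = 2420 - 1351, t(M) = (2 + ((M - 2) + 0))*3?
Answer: -2163810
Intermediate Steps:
t(M) = 3*M (t(M) = (2 + ((-2 + M) + 0))*3 = (2 + (-2 + M))*3 = M*3 = 3*M)
Y = 1069
(-1637 + t(-63))*(Y + (123 - 7)) = (-1637 + 3*(-63))*(1069 + (123 - 7)) = (-1637 - 189)*(1069 + 116) = -1826*1185 = -2163810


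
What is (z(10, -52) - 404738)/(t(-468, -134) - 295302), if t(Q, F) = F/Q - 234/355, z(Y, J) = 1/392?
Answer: 6589830747825/4808030549756 ≈ 1.3706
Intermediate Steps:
z(Y, J) = 1/392
t(Q, F) = -234/355 + F/Q (t(Q, F) = F/Q - 234*1/355 = F/Q - 234/355 = -234/355 + F/Q)
(z(10, -52) - 404738)/(t(-468, -134) - 295302) = (1/392 - 404738)/((-234/355 - 134/(-468)) - 295302) = -158657295/(392*((-234/355 - 134*(-1/468)) - 295302)) = -158657295/(392*((-234/355 + 67/234) - 295302)) = -158657295/(392*(-30971/83070 - 295302)) = -158657295/(392*(-24530768111/83070)) = -158657295/392*(-83070/24530768111) = 6589830747825/4808030549756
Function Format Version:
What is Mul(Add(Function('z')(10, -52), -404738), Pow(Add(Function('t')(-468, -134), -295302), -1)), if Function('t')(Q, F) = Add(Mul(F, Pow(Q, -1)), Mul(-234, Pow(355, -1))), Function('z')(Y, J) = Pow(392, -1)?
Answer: Rational(6589830747825, 4808030549756) ≈ 1.3706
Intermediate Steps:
Function('z')(Y, J) = Rational(1, 392)
Function('t')(Q, F) = Add(Rational(-234, 355), Mul(F, Pow(Q, -1))) (Function('t')(Q, F) = Add(Mul(F, Pow(Q, -1)), Mul(-234, Rational(1, 355))) = Add(Mul(F, Pow(Q, -1)), Rational(-234, 355)) = Add(Rational(-234, 355), Mul(F, Pow(Q, -1))))
Mul(Add(Function('z')(10, -52), -404738), Pow(Add(Function('t')(-468, -134), -295302), -1)) = Mul(Add(Rational(1, 392), -404738), Pow(Add(Add(Rational(-234, 355), Mul(-134, Pow(-468, -1))), -295302), -1)) = Mul(Rational(-158657295, 392), Pow(Add(Add(Rational(-234, 355), Mul(-134, Rational(-1, 468))), -295302), -1)) = Mul(Rational(-158657295, 392), Pow(Add(Add(Rational(-234, 355), Rational(67, 234)), -295302), -1)) = Mul(Rational(-158657295, 392), Pow(Add(Rational(-30971, 83070), -295302), -1)) = Mul(Rational(-158657295, 392), Pow(Rational(-24530768111, 83070), -1)) = Mul(Rational(-158657295, 392), Rational(-83070, 24530768111)) = Rational(6589830747825, 4808030549756)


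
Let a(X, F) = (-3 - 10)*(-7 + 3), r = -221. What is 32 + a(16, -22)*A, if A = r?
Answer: -11460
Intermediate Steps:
a(X, F) = 52 (a(X, F) = -13*(-4) = 52)
A = -221
32 + a(16, -22)*A = 32 + 52*(-221) = 32 - 11492 = -11460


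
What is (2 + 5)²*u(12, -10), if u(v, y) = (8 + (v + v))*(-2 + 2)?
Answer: 0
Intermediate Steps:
u(v, y) = 0 (u(v, y) = (8 + 2*v)*0 = 0)
(2 + 5)²*u(12, -10) = (2 + 5)²*0 = 7²*0 = 49*0 = 0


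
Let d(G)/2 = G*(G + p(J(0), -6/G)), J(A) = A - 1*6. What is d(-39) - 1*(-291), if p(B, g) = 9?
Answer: 2631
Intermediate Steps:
J(A) = -6 + A (J(A) = A - 6 = -6 + A)
d(G) = 2*G*(9 + G) (d(G) = 2*(G*(G + 9)) = 2*(G*(9 + G)) = 2*G*(9 + G))
d(-39) - 1*(-291) = 2*(-39)*(9 - 39) - 1*(-291) = 2*(-39)*(-30) + 291 = 2340 + 291 = 2631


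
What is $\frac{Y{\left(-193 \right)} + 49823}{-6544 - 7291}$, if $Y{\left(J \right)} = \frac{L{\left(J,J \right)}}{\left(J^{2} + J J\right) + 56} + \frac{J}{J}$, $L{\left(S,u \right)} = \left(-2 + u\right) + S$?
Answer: $- \frac{1857289054}{515727295} \approx -3.6013$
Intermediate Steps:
$L{\left(S,u \right)} = -2 + S + u$
$Y{\left(J \right)} = 1 + \frac{-2 + 2 J}{56 + 2 J^{2}}$ ($Y{\left(J \right)} = \frac{-2 + J + J}{\left(J^{2} + J J\right) + 56} + \frac{J}{J} = \frac{-2 + 2 J}{\left(J^{2} + J^{2}\right) + 56} + 1 = \frac{-2 + 2 J}{2 J^{2} + 56} + 1 = \frac{-2 + 2 J}{56 + 2 J^{2}} + 1 = 1 + \frac{-2 + 2 J}{56 + 2 J^{2}}$)
$\frac{Y{\left(-193 \right)} + 49823}{-6544 - 7291} = \frac{\frac{27 - 193 + \left(-193\right)^{2}}{28 + \left(-193\right)^{2}} + 49823}{-6544 - 7291} = \frac{\frac{27 - 193 + 37249}{28 + 37249} + 49823}{-13835} = \left(\frac{1}{37277} \cdot 37083 + 49823\right) \left(- \frac{1}{13835}\right) = \left(\frac{37083}{37277} + 49823\right) \left(- \frac{1}{13835}\right) = \frac{1857289054}{37277} \left(- \frac{1}{13835}\right) = - \frac{1857289054}{515727295}$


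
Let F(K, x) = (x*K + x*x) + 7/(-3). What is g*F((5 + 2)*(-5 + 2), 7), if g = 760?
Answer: -228760/3 ≈ -76253.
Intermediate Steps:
F(K, x) = -7/3 + x**2 + K*x (F(K, x) = (K*x + x**2) + 7*(-1/3) = (x**2 + K*x) - 7/3 = -7/3 + x**2 + K*x)
g*F((5 + 2)*(-5 + 2), 7) = 760*(-7/3 + 7**2 + ((5 + 2)*(-5 + 2))*7) = 760*(-7/3 + 49 + (7*(-3))*7) = 760*(-7/3 + 49 - 21*7) = 760*(-7/3 + 49 - 147) = 760*(-301/3) = -228760/3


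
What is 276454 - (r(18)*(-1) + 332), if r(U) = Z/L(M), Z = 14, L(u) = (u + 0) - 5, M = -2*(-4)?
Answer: 828380/3 ≈ 2.7613e+5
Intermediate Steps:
M = 8
L(u) = -5 + u (L(u) = u - 5 = -5 + u)
r(U) = 14/3 (r(U) = 14/(-5 + 8) = 14/3)
276454 - (r(18)*(-1) + 332) = 276454 - ((14/3)*(-1) + 332) = 276454 - (-14/3 + 332) = 276454 - 1*982/3 = 276454 - 982/3 = 828380/3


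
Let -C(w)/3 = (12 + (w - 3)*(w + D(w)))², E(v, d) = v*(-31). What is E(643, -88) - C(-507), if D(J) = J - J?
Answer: 200593932239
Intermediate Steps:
D(J) = 0
E(v, d) = -31*v
C(w) = -3*(12 + w*(-3 + w))² (C(w) = -3*(12 + (w - 3)*(w + 0))² = -3*(12 + (-3 + w)*w)² = -3*(12 + w*(-3 + w))²)
E(643, -88) - C(-507) = -31*643 - (-3)*(12 + (-507)² - 3*(-507))² = -19933 - (-3)*(12 + 257049 + 1521)² = -19933 - (-3)*258582² = -19933 - (-3)*66864650724 = -19933 - 1*(-200593952172) = -19933 + 200593952172 = 200593932239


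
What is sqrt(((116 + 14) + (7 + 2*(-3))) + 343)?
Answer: sqrt(474) ≈ 21.772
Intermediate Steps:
sqrt(((116 + 14) + (7 + 2*(-3))) + 343) = sqrt((130 + (7 - 6)) + 343) = sqrt((130 + 1) + 343) = sqrt(131 + 343) = sqrt(474)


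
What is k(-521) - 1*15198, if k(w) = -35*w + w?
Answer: 2516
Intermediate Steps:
k(w) = -34*w
k(-521) - 1*15198 = -34*(-521) - 1*15198 = 17714 - 15198 = 2516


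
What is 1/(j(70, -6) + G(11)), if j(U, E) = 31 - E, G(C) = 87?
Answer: 1/124 ≈ 0.0080645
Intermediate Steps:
1/(j(70, -6) + G(11)) = 1/((31 - 1*(-6)) + 87) = 1/((31 + 6) + 87) = 1/(37 + 87) = 1/124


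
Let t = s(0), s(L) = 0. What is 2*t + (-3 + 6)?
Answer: 3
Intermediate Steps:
t = 0
2*t + (-3 + 6) = 2*0 + (-3 + 6) = 0 + 3 = 3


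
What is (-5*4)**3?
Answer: -8000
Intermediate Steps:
(-5*4)**3 = (-20)**3 = -8000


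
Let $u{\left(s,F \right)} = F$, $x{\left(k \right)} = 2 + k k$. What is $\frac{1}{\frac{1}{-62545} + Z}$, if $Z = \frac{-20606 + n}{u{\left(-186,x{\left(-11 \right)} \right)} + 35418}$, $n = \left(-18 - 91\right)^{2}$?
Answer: $- \frac{2222911845}{545740666} \approx -4.0732$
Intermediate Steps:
$x{\left(k \right)} = 2 + k^{2}$
$n = 11881$ ($n = \left(-109\right)^{2} = 11881$)
$Z = - \frac{8725}{35541}$ ($Z = \frac{-20606 + 11881}{\left(2 + \left(-11\right)^{2}\right) + 35418} = - \frac{8725}{\left(2 + 121\right) + 35418} = - \frac{8725}{123 + 35418} = - \frac{8725}{35541} \approx -0.24549$)
$\frac{1}{\frac{1}{-62545} + Z} = \frac{1}{\frac{1}{-62545} - \frac{8725}{35541}} = \frac{1}{- \frac{1}{62545} - \frac{8725}{35541}} = \frac{1}{- \frac{545740666}{2222911845}} = - \frac{2222911845}{545740666}$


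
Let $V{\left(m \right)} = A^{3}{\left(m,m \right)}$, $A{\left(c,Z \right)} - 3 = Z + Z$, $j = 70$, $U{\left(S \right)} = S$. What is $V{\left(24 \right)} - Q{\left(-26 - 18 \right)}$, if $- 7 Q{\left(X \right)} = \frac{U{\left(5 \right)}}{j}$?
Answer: $\frac{12999799}{98} \approx 1.3265 \cdot 10^{5}$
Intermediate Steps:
$A{\left(c,Z \right)} = 3 + 2 Z$ ($A{\left(c,Z \right)} = 3 + \left(Z + Z\right) = 3 + 2 Z$)
$V{\left(m \right)} = \left(3 + 2 m\right)^{3}$
$Q{\left(X \right)} = - \frac{1}{98}$ ($Q{\left(X \right)} = - \frac{5 \cdot \frac{1}{70}}{7} = \left(- \frac{1}{7}\right) \frac{1}{14} = - \frac{1}{98}$)
$V{\left(24 \right)} - Q{\left(-26 - 18 \right)} = \left(3 + 2 \cdot 24\right)^{3} - - \frac{1}{98} = \left(3 + 48\right)^{3} + \frac{1}{98} = 51^{3} + \frac{1}{98} = 132651 + \frac{1}{98} = \frac{12999799}{98}$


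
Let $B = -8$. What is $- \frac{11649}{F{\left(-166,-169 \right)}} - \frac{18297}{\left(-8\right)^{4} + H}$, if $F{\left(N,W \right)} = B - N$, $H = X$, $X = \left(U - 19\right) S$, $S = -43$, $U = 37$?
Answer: $- \frac{10397226}{131219} \approx -79.236$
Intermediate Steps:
$X = -774$ ($X = \left(37 - 19\right) \left(-43\right) = 18 \left(-43\right) = -774$)
$H = -774$
$F{\left(N,W \right)} = -8 - N$
$- \frac{11649}{F{\left(-166,-169 \right)}} - \frac{18297}{\left(-8\right)^{4} + H} = - \frac{11649}{-8 - -166} - \frac{18297}{\left(-8\right)^{4} - 774} = - \frac{11649}{-8 + 166} - \frac{18297}{4096 - 774} = - \frac{11649}{158} - \frac{18297}{3322} = - \frac{10397226}{131219}$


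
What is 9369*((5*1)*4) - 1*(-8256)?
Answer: 195636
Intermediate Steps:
9369*((5*1)*4) - 1*(-8256) = 9369*(5*4) + 8256 = 9369*20 + 8256 = 187380 + 8256 = 195636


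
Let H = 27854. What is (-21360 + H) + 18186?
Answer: 24680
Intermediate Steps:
(-21360 + H) + 18186 = (-21360 + 27854) + 18186 = 6494 + 18186 = 24680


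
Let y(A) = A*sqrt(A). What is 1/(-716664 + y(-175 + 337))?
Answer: -29861/21400126557 - 81*sqrt(2)/28533502076 ≈ -1.3994e-6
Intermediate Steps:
y(A) = A**(3/2)
1/(-716664 + y(-175 + 337)) = 1/(-716664 + (-175 + 337)**(3/2)) = 1/(-716664 + 162**(3/2)) = 1/(-716664 + 1458*sqrt(2))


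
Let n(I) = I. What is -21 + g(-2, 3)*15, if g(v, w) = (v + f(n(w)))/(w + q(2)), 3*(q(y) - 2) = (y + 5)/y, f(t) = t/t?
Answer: -867/37 ≈ -23.432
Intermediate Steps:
f(t) = 1
q(y) = 2 + (5 + y)/(3*y) (q(y) = 2 + ((y + 5)/y)/3 = 2 + ((5 + y)/y)/3 = 2 + (5 + y)/(3*y))
g(v, w) = (1 + v)/(19/6 + w) (g(v, w) = (v + 1)/(w + (⅓)*(5 + 7*2)/2) = (1 + v)/(w + (⅓)*(½)*(5 + 14)) = (1 + v)/(w + (⅓)*(½)*19) = (1 + v)/(w + 19/6) = (1 + v)/(19/6 + w))
-21 + g(-2, 3)*15 = -21 + (6*(1 - 2)/(19 + 6*3))*15 = -21 + (6*(-1)/(19 + 18))*15 = -21 + (6*(-1)/37)*15 = -21 + (6*(1/37)*(-1))*15 = -21 - 6/37*15 = -21 - 90/37 = -867/37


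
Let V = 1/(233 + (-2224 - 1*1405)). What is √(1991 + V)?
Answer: √5740458315/1698 ≈ 44.621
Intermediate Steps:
V = -1/3396 (V = 1/(233 + (-2224 - 1405)) = 1/(233 - 3629) = 1/(-3396) = -1/3396 ≈ -0.00029446)
√(1991 + V) = √(1991 - 1/3396) = √(6761435/3396) = √5740458315/1698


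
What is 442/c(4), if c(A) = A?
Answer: 221/2 ≈ 110.50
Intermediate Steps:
442/c(4) = 442/4 = 442*(1/4) = 221/2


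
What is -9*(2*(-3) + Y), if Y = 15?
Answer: -81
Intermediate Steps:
-9*(2*(-3) + Y) = -9*(2*(-3) + 15) = -9*(-6 + 15) = -9*9 = -81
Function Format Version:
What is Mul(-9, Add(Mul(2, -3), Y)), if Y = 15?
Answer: -81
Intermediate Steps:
Mul(-9, Add(Mul(2, -3), Y)) = Mul(-9, Add(Mul(2, -3), 15)) = Mul(-9, Add(-6, 15)) = Mul(-9, 9) = -81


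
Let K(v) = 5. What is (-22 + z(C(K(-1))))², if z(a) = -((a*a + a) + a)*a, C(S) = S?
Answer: 38809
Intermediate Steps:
z(a) = -a*(a² + 2*a) (z(a) = -((a² + a) + a)*a = -((a + a²) + a)*a = -(a² + 2*a)*a = -a*(a² + 2*a))
(-22 + z(C(K(-1))))² = (-22 + 5²*(-2 - 1*5))² = (-22 + 25*(-2 - 5))² = (-22 + 25*(-7))² = (-22 - 175)² = (-197)² = 38809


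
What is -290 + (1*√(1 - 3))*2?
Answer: -290 + 2*I*√2 ≈ -290.0 + 2.8284*I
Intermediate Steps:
-290 + (1*√(1 - 3))*2 = -290 + (1*√(-2))*2 = -290 + (1*(I*√2))*2 = -290 + (I*√2)*2 = -290 + 2*I*√2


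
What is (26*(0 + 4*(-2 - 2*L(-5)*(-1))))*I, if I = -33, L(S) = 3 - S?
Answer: -48048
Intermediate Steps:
(26*(0 + 4*(-2 - 2*L(-5)*(-1))))*I = (26*(0 + 4*(-2 - 2*(3 - 1*(-5))*(-1))))*(-33) = (26*(0 + 4*(-2 - 2*(3 + 5)*(-1))))*(-33) = (26*(0 + 4*(-2 - 16*(-1))))*(-33) = (26*(0 + 4*(-2 - 2*(-8))))*(-33) = (26*(0 + 4*(-2 + 16)))*(-33) = (26*(0 + 4*14))*(-33) = (26*(0 + 56))*(-33) = (26*56)*(-33) = 1456*(-33) = -48048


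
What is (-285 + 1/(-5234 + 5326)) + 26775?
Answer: 2437081/92 ≈ 26490.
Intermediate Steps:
(-285 + 1/(-5234 + 5326)) + 26775 = (-285 + 1/92) + 26775 = -26219/92 + 26775 = 2437081/92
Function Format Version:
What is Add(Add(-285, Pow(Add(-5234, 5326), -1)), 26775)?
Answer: Rational(2437081, 92) ≈ 26490.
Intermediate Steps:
Add(Add(-285, Pow(Add(-5234, 5326), -1)), 26775) = Add(Add(-285, Pow(92, -1)), 26775) = Add(Add(-285, Rational(1, 92)), 26775) = Add(Rational(-26219, 92), 26775) = Rational(2437081, 92)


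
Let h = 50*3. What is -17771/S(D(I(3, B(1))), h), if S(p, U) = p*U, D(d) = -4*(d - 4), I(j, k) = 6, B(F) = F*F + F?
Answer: 17771/1200 ≈ 14.809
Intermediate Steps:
B(F) = F + F**2 (B(F) = F**2 + F = F + F**2)
D(d) = 16 - 4*d (D(d) = -4*(-4 + d) = 16 - 4*d)
h = 150
S(p, U) = U*p
-17771/S(D(I(3, B(1))), h) = -17771*1/(150*(16 - 4*6)) = -17771*1/(150*(16 - 24)) = -17771/(150*(-8)) = -17771/(-1200) = -17771*(-1/1200) = 17771/1200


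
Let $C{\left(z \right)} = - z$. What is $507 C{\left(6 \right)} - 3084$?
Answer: $-6126$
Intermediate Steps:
$507 C{\left(6 \right)} - 3084 = 507 \left(\left(-1\right) 6\right) - 3084 = 507 \left(-6\right) - 3084 = -3042 - 3084 = -6126$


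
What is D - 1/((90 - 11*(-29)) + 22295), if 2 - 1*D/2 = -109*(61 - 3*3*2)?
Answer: 212918111/22704 ≈ 9378.0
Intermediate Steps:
D = 9378 (D = 4 - (-218)*(61 - 3*3*2) = 4 - (-218)*(61 - 9*2) = 4 - (-218)*(61 - 18) = 4 - (-218)*43 = 4 - 2*(-4687) = 4 + 9374 = 9378)
D - 1/((90 - 11*(-29)) + 22295) = 9378 - 1/((90 - 11*(-29)) + 22295) = 9378 - 1/((90 + 319) + 22295) = 9378 - 1/(409 + 22295) = 9378 - 1/22704 = 212918111/22704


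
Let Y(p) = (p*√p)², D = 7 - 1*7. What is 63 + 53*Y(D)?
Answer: 63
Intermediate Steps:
D = 0 (D = 7 - 7 = 0)
Y(p) = p³ (Y(p) = (p^(3/2))² = p³)
63 + 53*Y(D) = 63 + 53*0³ = 63 + 53*0 = 63 + 0 = 63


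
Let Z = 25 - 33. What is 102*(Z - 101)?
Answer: -11118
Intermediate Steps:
Z = -8
102*(Z - 101) = 102*(-8 - 101) = 102*(-109) = -11118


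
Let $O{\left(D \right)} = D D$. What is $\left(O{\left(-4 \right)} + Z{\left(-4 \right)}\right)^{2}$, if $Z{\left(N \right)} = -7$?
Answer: $81$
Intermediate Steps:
$O{\left(D \right)} = D^{2}$
$\left(O{\left(-4 \right)} + Z{\left(-4 \right)}\right)^{2} = \left(\left(-4\right)^{2} - 7\right)^{2} = \left(16 - 7\right)^{2} = 9^{2} = 81$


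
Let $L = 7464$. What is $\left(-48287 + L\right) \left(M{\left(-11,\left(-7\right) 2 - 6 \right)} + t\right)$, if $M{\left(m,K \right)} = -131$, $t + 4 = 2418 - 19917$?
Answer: $719872782$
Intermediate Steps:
$t = -17503$ ($t = -4 + \left(2418 - 19917\right) = -4 - 17499 = -17503$)
$\left(-48287 + L\right) \left(M{\left(-11,\left(-7\right) 2 - 6 \right)} + t\right) = \left(-48287 + 7464\right) \left(-131 - 17503\right) = \left(-40823\right) \left(-17634\right) = 719872782$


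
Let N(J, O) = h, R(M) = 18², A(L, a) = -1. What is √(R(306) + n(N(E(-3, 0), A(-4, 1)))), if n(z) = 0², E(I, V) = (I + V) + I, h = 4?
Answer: 18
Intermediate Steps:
E(I, V) = V + 2*I
R(M) = 324
N(J, O) = 4
n(z) = 0
√(R(306) + n(N(E(-3, 0), A(-4, 1)))) = √(324 + 0) = √324 = 18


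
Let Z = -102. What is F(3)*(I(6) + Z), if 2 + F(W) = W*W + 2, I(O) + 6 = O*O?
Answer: -648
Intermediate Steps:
I(O) = -6 + O**2 (I(O) = -6 + O*O = -6 + O**2)
F(W) = W**2 (F(W) = -2 + (W*W + 2) = -2 + (W**2 + 2) = -2 + (2 + W**2) = W**2)
F(3)*(I(6) + Z) = 3**2*((-6 + 6**2) - 102) = 9*((-6 + 36) - 102) = 9*(30 - 102) = 9*(-72) = -648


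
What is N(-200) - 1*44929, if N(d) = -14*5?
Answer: -44999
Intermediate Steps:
N(d) = -70
N(-200) - 1*44929 = -70 - 1*44929 = -70 - 44929 = -44999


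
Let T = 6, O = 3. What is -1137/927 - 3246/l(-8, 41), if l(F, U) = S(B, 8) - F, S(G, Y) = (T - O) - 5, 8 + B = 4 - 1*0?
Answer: -167548/309 ≈ -542.23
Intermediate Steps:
B = -4 (B = -8 + (4 - 1*0) = -8 + (4 + 0) = -8 + 4 = -4)
S(G, Y) = -2 (S(G, Y) = (6 - 1*3) - 5 = (6 - 3) - 5 = 3 - 5 = -2)
l(F, U) = -2 - F
-1137/927 - 3246/l(-8, 41) = -1137/927 - 3246/(-2 - 1*(-8)) = -1137*1/927 - 3246/(-2 + 8) = -379/309 - 3246/6 = -379/309 - 3246*1/6 = -379/309 - 541 = -167548/309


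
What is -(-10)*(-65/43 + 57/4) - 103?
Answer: 2097/86 ≈ 24.384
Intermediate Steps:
-(-10)*(-65/43 + 57/4) - 103 = -(-10)*2191/172 - 103 = -10*(-2191/172) - 103 = 10955/86 - 103 = 2097/86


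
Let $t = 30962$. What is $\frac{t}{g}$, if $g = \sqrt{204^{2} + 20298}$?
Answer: $\frac{15481 \sqrt{61914}}{30957} \approx 124.43$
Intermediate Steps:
$g = \sqrt{61914}$ ($g = \sqrt{41616 + 20298} = \sqrt{61914} \approx 248.83$)
$\frac{t}{g} = \frac{30962}{\sqrt{61914}} = 30962 \frac{\sqrt{61914}}{61914} = \frac{15481 \sqrt{61914}}{30957}$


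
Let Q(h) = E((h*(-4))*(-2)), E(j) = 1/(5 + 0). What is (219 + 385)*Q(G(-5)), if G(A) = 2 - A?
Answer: 604/5 ≈ 120.80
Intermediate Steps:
E(j) = ⅕ (E(j) = 1/5 = ⅕)
Q(h) = ⅕
(219 + 385)*Q(G(-5)) = (219 + 385)*(⅕) = 604*(⅕) = 604/5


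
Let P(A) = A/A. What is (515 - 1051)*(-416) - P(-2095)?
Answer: 222975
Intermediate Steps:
P(A) = 1
(515 - 1051)*(-416) - P(-2095) = (515 - 1051)*(-416) - 1*1 = -536*(-416) - 1 = 222976 - 1 = 222975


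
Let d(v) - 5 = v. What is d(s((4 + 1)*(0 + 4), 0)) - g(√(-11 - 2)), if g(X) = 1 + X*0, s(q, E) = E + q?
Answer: 24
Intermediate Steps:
g(X) = 1 (g(X) = 1 + 0 = 1)
d(v) = 5 + v
d(s((4 + 1)*(0 + 4), 0)) - g(√(-11 - 2)) = (5 + (0 + (4 + 1)*(0 + 4))) - 1*1 = (5 + (0 + 5*4)) - 1 = (5 + (0 + 20)) - 1 = (5 + 20) - 1 = 25 - 1 = 24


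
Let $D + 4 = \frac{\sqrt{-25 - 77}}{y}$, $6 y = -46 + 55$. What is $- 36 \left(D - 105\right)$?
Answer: $3924 - 24 i \sqrt{102} \approx 3924.0 - 242.39 i$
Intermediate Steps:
$y = \frac{3}{2}$ ($y = \frac{-46 + 55}{6} = \frac{1}{6} \cdot 9 = \frac{3}{2} \approx 1.5$)
$D = -4 + \frac{2 i \sqrt{102}}{3}$ ($D = -4 + \frac{\sqrt{-25 - 77}}{\frac{3}{2}} = -4 + \sqrt{-102} \cdot \frac{2}{3} = -4 + i \sqrt{102} \cdot \frac{2}{3} = -4 + \frac{2 i \sqrt{102}}{3} \approx -4.0 + 6.733 i$)
$- 36 \left(D - 105\right) = - 36 \left(\left(-4 + \frac{2 i \sqrt{102}}{3}\right) - 105\right) = - 36 \left(-109 + \frac{2 i \sqrt{102}}{3}\right) = 3924 - 24 i \sqrt{102}$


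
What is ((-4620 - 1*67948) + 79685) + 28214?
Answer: 35331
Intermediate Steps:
((-4620 - 1*67948) + 79685) + 28214 = ((-4620 - 67948) + 79685) + 28214 = (-72568 + 79685) + 28214 = 7117 + 28214 = 35331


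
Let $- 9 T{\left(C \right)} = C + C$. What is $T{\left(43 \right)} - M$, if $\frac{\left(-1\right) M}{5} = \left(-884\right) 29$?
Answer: $- \frac{1153706}{9} \approx -1.2819 \cdot 10^{5}$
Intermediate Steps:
$T{\left(C \right)} = - \frac{2 C}{9}$ ($T{\left(C \right)} = - \frac{C + C}{9} = - \frac{2 C}{9}$)
$M = 128180$ ($M = - 5 \left(\left(-884\right) 29\right) = \left(-5\right) \left(-25636\right) = 128180$)
$T{\left(43 \right)} - M = \left(- \frac{2}{9}\right) 43 - 128180 = - \frac{86}{9} - 128180 = - \frac{1153706}{9}$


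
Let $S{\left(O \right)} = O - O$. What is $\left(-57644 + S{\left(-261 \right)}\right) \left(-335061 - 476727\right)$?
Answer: $46794707472$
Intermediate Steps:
$S{\left(O \right)} = 0$
$\left(-57644 + S{\left(-261 \right)}\right) \left(-335061 - 476727\right) = \left(-57644 + 0\right) \left(-335061 - 476727\right) = \left(-57644\right) \left(-811788\right) = 46794707472$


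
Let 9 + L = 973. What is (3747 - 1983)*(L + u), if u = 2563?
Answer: 6221628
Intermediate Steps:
L = 964 (L = -9 + 973 = 964)
(3747 - 1983)*(L + u) = (3747 - 1983)*(964 + 2563) = 1764*3527 = 6221628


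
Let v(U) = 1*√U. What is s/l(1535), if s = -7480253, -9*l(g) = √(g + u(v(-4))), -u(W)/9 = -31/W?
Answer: 67322277*√2/√(3070 - 279*I) ≈ 1.713e+6 + 77680.0*I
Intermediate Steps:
v(U) = √U
u(W) = 279/W (u(W) = -(-279)/W = 279/W)
l(g) = -√(g - 279*I/2)/9 (l(g) = -√(g + 279/(√(-4)))/9 = -√(g + 279/((2*I)))/9 = -√(g + 279*(-I/2))/9 = -√(g - 279*I/2)/9)
s/l(1535) = -7480253*(-18/√(-558*I + 4*1535)) = -7480253*(-18/√(-558*I + 6140)) = -7480253*(-18/√(6140 - 558*I)) = -(-134644554)/√(6140 - 558*I) = 134644554/√(6140 - 558*I)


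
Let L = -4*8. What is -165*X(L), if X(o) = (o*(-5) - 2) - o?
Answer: -31350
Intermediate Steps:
L = -32
X(o) = -2 - 6*o (X(o) = (-5*o - 2) - o = (-2 - 5*o) - o = -2 - 6*o)
-165*X(L) = -165*(-2 - 6*(-32)) = -165*(-2 + 192) = -165*190 = -31350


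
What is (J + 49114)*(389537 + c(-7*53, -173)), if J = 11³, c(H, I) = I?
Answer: 19641466980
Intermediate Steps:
J = 1331
(J + 49114)*(389537 + c(-7*53, -173)) = (1331 + 49114)*(389537 - 173) = 50445*389364 = 19641466980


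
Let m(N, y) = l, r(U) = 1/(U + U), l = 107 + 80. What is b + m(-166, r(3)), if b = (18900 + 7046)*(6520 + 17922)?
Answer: 634172319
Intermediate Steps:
l = 187
r(U) = 1/(2*U)
m(N, y) = 187
b = 634172132 (b = 25946*24442 = 634172132)
b + m(-166, r(3)) = 634172132 + 187 = 634172319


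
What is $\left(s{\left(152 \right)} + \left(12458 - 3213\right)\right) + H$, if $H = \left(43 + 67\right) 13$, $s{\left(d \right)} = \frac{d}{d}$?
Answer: $10676$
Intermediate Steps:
$s{\left(d \right)} = 1$
$H = 1430$ ($H = 110 \cdot 13 = 1430$)
$\left(s{\left(152 \right)} + \left(12458 - 3213\right)\right) + H = \left(1 + \left(12458 - 3213\right)\right) + 1430 = \left(1 + 9245\right) + 1430 = 9246 + 1430 = 10676$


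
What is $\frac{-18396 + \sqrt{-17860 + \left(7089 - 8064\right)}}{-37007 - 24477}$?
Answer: $\frac{4599}{15371} - \frac{i \sqrt{18835}}{61484} \approx 0.2992 - 0.0022321 i$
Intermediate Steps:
$\frac{-18396 + \sqrt{-17860 + \left(7089 - 8064\right)}}{-37007 - 24477} = \frac{-18396 + \sqrt{-17860 - 975}}{-61484} = \left(-18396 + \sqrt{-18835}\right) \left(- \frac{1}{61484}\right) = \left(-18396 + i \sqrt{18835}\right) \left(- \frac{1}{61484}\right) = \frac{4599}{15371} - \frac{i \sqrt{18835}}{61484}$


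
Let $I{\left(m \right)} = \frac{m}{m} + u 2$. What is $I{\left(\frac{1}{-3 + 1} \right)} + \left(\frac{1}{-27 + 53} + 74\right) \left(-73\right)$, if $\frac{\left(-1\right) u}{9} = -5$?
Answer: $- \frac{138159}{26} \approx -5313.8$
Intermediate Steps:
$u = 45$ ($u = \left(-9\right) \left(-5\right) = 45$)
$I{\left(m \right)} = 91$ ($I{\left(m \right)} = \frac{m}{m} + 45 \cdot 2 = 1 + 90 = 91$)
$I{\left(\frac{1}{-3 + 1} \right)} + \left(\frac{1}{-27 + 53} + 74\right) \left(-73\right) = 91 + \left(\frac{1}{-27 + 53} + 74\right) \left(-73\right) = 91 + \left(\frac{1}{26} + 74\right) \left(-73\right) = 91 + \frac{1925}{26} \left(-73\right) = 91 - \frac{140525}{26} = - \frac{138159}{26}$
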